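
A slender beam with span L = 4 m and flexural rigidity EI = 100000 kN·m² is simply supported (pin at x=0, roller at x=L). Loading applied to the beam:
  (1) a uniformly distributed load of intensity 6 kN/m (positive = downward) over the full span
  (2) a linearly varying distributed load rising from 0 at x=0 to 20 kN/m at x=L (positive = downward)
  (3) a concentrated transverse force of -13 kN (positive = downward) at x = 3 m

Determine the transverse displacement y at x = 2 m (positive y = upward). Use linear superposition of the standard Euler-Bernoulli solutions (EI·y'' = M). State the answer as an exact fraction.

Load 1 — uniform load w=6 kN/m over full span:
  y_1 = -wx(L³-2Lx²+x³)/(24EI) = -6·2·(4³-2·4·2²+2³)/(24·100000) = -1/5000 m
Load 2 — triangular load w₀=20 kN/m (0→w₀ over full span):
  y_2 = -w₀x(7L⁴-10L²x²+3x⁴)/(360LEI) = -20·2·(7·4⁴-10·4²·2²+3·2⁴)/(360·4·100000) = -1/3000 m
Load 3 — point force P=-13 kN at a=3 m (b=L-a=1):
  y_3 = -Pbx(L²-b²-x²)/(6LEI)  [x≤a] = -(-13)·1·2·(4²-1²-2²)/(6·4·100000) = 143/1200000 m
Superposition: y = Σ y_i = -497/1200000 m ≈ -0.000414 m

y(2) = -497/1200000 m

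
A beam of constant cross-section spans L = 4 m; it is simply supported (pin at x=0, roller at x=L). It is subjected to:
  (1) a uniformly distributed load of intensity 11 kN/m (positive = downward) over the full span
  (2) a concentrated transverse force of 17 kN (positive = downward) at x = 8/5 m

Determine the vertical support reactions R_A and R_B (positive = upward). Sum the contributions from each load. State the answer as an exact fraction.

Load 1 — uniform load w=11 kN/m over full span:
  R_A = wL/2 = 11·4/2 = 22 kN
  R_B = wL/2 = 11·4/2 = 22 kN
Load 2 — point force P=17 kN at a=8/5 m (b=L-a=12/5):
  R_A = Pb/L = 17·(12/5)/4 = 51/5 kN
  R_B = Pa/L = 17·(8/5)/4 = 34/5 kN
Superposition: R_A = 161/5 kN, R_B = 144/5 kN

R_A = 161/5 kN, R_B = 144/5 kN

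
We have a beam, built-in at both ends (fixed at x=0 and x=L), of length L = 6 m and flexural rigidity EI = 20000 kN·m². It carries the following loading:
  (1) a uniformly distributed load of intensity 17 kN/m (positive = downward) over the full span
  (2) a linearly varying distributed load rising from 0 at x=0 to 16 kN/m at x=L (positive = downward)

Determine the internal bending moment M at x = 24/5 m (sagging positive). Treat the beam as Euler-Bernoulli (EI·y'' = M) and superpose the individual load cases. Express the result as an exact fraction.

M(24/5) = -159/125 kN·m

Load 1 — uniform load w=17 kN/m over full span:
  M_1 = wLx/2 - wL²/12 - wx²/2 = 17·6·(24/5)/2 - 17·6²/12 - 17·(24/5)²/2 = -51/25 kN·m
Load 2 — triangular load w₀=16 kN/m (0→w₀ over full span):
  M_2 = 3w₀Lx/20 - w₀L²/30 - w₀x³/(6L) = 3·16·6·(24/5)/20 - 16·6²/30 - 16·(24/5)³/(6·6) = 96/125 kN·m
Superposition: M = Σ M_i = -159/125 kN·m ≈ -1.272000 kN·m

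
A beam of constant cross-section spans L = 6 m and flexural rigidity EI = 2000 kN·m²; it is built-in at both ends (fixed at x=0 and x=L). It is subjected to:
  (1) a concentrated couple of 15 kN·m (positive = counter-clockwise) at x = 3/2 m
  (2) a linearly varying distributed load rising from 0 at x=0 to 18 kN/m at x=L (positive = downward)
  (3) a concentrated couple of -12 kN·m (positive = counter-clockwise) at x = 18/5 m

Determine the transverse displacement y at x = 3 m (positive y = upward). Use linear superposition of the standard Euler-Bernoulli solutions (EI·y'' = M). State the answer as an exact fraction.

Load 1 — applied couple M₀=15 kN·m at a=3/2 m (b=L-a=9/2):
  y_1 = (R_Ax³/6 - M_Ax²/2 - M₀(x-a)²/2)/EI  [x>a] with R_A=45/16, M_A=-45/16 = ((45/16)·3³/6 - (-45/16)·3²/2 - 15·(3-(3/2))²/2)/2000 = 27/6400 m
Load 2 — triangular load w₀=18 kN/m (0→w₀ over full span):
  y_2 = -w₀x²(L-x)²(x+2L)/(120LEI) = -18·3²·(6-3)²·(3+2·6)/(120·6·2000) = -243/16000 m
Load 3 — applied couple M₀=-12 kN·m at a=18/5 m (b=L-a=12/5):
  y_3 = (R_Ax³/6 - M_Ax²/2)/EI  [x≤a] with R_A=-72/25, M_A=-96/25 = ((-72/25)·3³/6 - (-96/25)·3²/2)/2000 = 27/12500 m
Superposition: y = Σ y_i = -7047/800000 m ≈ -0.008809 m

y(3) = -7047/800000 m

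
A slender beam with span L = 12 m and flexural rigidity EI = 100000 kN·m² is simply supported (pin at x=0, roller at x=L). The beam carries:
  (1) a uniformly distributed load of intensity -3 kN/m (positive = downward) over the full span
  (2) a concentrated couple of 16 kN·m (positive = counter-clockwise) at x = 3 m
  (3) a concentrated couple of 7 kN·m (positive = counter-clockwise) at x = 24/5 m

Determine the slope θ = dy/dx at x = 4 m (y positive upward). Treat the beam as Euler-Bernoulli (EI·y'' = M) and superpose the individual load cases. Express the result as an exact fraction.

Load 1 — uniform load w=-3 kN/m over full span:
  θ_1 = -w(L³-6Lx²+4x³)/(24EI) = -(-3)·(12³-6·12·4²+4·4³)/(24·100000) = 13/12500 rad
Load 2 — applied couple M₀=16 kN·m at a=3 m (b=L-a=9):
  θ_2 = (M₀x²/(2L)-M₀(x-a)+C₁)/EI  [x>a] with C₁=M₀(3b²-L²)/(6L)=22 = (16·4²/(2·12)-16·(4-3)+22)/100000 = 1/6000 rad
Load 3 — applied couple M₀=7 kN·m at a=24/5 m (b=L-a=36/5):
  θ_3 = (M₀x²/(2L)+C₁)/EI  [x≤a] with C₁=M₀(3b²-L²)/(6L)=28/25 = (7·4²/(2·12)+(28/25))/100000 = 217/3750000 rad
Superposition: θ = Σ θ_i = 2371/1875000 rad ≈ 0.001265 rad

θ(4) = 2371/1875000 rad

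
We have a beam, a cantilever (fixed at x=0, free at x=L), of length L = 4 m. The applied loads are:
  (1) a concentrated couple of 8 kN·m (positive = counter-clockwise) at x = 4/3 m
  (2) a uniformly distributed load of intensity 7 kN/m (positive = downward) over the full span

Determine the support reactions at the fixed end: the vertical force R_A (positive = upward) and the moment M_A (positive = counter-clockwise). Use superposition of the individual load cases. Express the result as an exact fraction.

Load 1 — applied couple M₀=8 kN·m at a=4/3 m (b=L-a=8/3):
  R_A = 0 kN
  M_A = -M₀ = -8 kN·m
Load 2 — uniform load w=7 kN/m over full span:
  R_A = wL = 7·4 = 28 kN
  M_A = wL²/2 = 7·4²/2 = 56 kN·m
Superposition: R_A = 28 kN, M_A = 48 kN·m

R_A = 28 kN, M_A = 48 kN·m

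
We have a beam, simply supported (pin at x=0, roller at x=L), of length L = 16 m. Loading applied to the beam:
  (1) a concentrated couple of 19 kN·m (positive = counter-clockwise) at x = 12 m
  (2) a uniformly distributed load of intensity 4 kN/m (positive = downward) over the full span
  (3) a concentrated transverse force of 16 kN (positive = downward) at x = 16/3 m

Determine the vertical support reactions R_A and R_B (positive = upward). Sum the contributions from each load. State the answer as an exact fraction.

Load 1 — applied couple M₀=19 kN·m at a=12 m (b=L-a=4):
  R_A = M₀/L = 19/16 kN
  R_B = -M₀/L = -19/16 kN
Load 2 — uniform load w=4 kN/m over full span:
  R_A = wL/2 = 4·16/2 = 32 kN
  R_B = wL/2 = 4·16/2 = 32 kN
Load 3 — point force P=16 kN at a=16/3 m (b=L-a=32/3):
  R_A = Pb/L = 16·(32/3)/16 = 32/3 kN
  R_B = Pa/L = 16·(16/3)/16 = 16/3 kN
Superposition: R_A = 2105/48 kN, R_B = 1735/48 kN

R_A = 2105/48 kN, R_B = 1735/48 kN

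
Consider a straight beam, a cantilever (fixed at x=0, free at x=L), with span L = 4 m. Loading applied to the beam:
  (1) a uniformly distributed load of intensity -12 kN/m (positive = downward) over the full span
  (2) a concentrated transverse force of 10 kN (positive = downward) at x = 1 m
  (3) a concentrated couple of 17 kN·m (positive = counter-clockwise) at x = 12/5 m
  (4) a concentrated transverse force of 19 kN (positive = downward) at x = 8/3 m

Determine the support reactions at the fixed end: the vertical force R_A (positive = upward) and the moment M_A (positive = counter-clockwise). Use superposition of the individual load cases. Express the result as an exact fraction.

Load 1 — uniform load w=-12 kN/m over full span:
  R_A = wL = (-12)·4 = -48 kN
  M_A = wL²/2 = (-12)·4²/2 = -96 kN·m
Load 2 — point force P=10 kN at a=1 m (b=L-a=3):
  R_A = P = 10 kN
  M_A = Pa = 10·1 = 10 kN·m
Load 3 — applied couple M₀=17 kN·m at a=12/5 m (b=L-a=8/5):
  R_A = 0 kN
  M_A = -M₀ = -17 kN·m
Load 4 — point force P=19 kN at a=8/3 m (b=L-a=4/3):
  R_A = P = 19 kN
  M_A = Pa = 19·(8/3) = 152/3 kN·m
Superposition: R_A = -19 kN, M_A = -157/3 kN·m

R_A = -19 kN, M_A = -157/3 kN·m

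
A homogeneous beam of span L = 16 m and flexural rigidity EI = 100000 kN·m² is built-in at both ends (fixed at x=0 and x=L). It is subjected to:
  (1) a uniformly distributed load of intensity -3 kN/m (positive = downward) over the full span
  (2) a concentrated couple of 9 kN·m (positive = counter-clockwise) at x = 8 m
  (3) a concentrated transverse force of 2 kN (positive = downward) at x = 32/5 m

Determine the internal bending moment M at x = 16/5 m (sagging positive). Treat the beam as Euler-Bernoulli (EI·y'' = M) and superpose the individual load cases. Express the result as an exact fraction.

M(16/5) = 6373/2500 kN·m

Load 1 — uniform load w=-3 kN/m over full span:
  M_1 = wLx/2 - wL²/12 - wx²/2 = (-3)·16·(16/5)/2 - (-3)·16²/12 - (-3)·(16/5)²/2 = 64/25 kN·m
Load 2 — applied couple M₀=9 kN·m at a=8 m (b=L-a=8):
  M_2 = R_Ax - M_A  [x≤a] with R_A=27/32, M_A=9/4 = (27/32)·(16/5) - (9/4) = 9/20 kN·m
Load 3 — point force P=2 kN at a=32/5 m (b=L-a=48/5):
  M_3 = Pb²(3a+b)x/L³ - Pab²/L²  [x≤a] = 2·(48/5)²·(3·(32/5)+(48/5))·(16/5)/16³ - 2·(32/5)·(48/5)²/16² = -288/625 kN·m
Superposition: M = Σ M_i = 6373/2500 kN·m ≈ 2.549200 kN·m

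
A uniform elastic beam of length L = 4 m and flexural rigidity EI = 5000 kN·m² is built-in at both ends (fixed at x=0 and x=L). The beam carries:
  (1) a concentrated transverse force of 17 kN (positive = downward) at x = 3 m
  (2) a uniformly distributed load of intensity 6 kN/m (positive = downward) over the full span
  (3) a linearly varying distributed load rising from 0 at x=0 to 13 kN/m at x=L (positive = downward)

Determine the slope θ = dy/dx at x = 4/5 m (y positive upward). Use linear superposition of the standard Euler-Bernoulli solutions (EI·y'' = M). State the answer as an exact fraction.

θ(4/5) = -29543/18750000 rad

Load 1 — point force P=17 kN at a=3 m (b=L-a=1):
  θ_1 = -Pb²x(2aL-(3a+b)x)/(2L³EI)  [x≤a] = -17·1²·(4/5)·(2·3·4-(3·3+1)·(4/5))/(2·4³·5000) = -17/50000 rad
Load 2 — uniform load w=6 kN/m over full span:
  θ_2 = -wx(L-x)(L-2x)/(12EI) = -6·(4/5)·(4-(4/5))·(4-2·(4/5))/(12·5000) = -48/78125 rad
Load 3 — triangular load w₀=13 kN/m (0→w₀ over full span):
  θ_3 = -w₀(2x(L-x)(L-2x)(x+2L)+x²(L-x)²)/(120LEI) = -13·(2·(4/5)·(4-(4/5))·(4-2·(4/5))·((4/5)+2·4)+(4/5)²·(4-(4/5))²)/(120·4·5000) = -728/1171875 rad
Superposition: θ = Σ θ_i = -29543/18750000 rad ≈ -0.001576 rad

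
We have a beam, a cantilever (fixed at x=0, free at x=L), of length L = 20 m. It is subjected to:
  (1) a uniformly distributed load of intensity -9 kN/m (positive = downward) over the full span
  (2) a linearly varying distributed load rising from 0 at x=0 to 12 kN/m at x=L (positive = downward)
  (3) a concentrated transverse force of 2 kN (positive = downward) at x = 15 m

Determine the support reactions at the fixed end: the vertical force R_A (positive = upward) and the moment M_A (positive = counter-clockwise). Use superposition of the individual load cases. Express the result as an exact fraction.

Load 1 — uniform load w=-9 kN/m over full span:
  R_A = wL = (-9)·20 = -180 kN
  M_A = wL²/2 = (-9)·20²/2 = -1800 kN·m
Load 2 — triangular load w₀=12 kN/m (0→w₀ over full span):
  R_A = w₀L/2 = 12·20/2 = 120 kN
  M_A = w₀L²/3 = 12·20²/3 = 1600 kN·m
Load 3 — point force P=2 kN at a=15 m (b=L-a=5):
  R_A = P = 2 kN
  M_A = Pa = 2·15 = 30 kN·m
Superposition: R_A = -58 kN, M_A = -170 kN·m

R_A = -58 kN, M_A = -170 kN·m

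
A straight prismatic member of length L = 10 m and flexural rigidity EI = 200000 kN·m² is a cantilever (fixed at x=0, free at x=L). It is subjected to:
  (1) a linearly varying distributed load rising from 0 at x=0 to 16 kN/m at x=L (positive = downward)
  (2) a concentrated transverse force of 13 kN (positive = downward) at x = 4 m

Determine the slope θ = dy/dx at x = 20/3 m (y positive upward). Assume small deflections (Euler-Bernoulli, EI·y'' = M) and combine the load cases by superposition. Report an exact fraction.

θ(20/3) = -61159/6075000 rad

Load 1 — triangular load w₀=16 kN/m (0→w₀ over full span):
  θ_1 = (w₀Lx²/4-w₀L²x/3-w₀x⁴/(24L))/EI = (16·10·(20/3)²/4-16·10²·(20/3)/3-16·(20/3)⁴/(24·10))/200000 = -58/6075 rad
Load 2 — point force P=13 kN at a=4 m (b=L-a=6):
  θ_2 = -Pa²/(2EI)  [x>a] = -13·4²/(2·200000) = -13/25000 rad
Superposition: θ = Σ θ_i = -61159/6075000 rad ≈ -0.010067 rad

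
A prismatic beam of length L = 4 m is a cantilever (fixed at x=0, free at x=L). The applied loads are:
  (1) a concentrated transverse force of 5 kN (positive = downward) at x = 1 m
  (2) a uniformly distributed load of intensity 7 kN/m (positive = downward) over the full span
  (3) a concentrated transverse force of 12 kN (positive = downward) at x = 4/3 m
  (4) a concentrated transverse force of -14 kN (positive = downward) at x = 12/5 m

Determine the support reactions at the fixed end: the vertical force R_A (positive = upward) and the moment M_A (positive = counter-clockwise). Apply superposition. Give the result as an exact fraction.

Load 1 — point force P=5 kN at a=1 m (b=L-a=3):
  R_A = P = 5 kN
  M_A = Pa = 5·1 = 5 kN·m
Load 2 — uniform load w=7 kN/m over full span:
  R_A = wL = 7·4 = 28 kN
  M_A = wL²/2 = 7·4²/2 = 56 kN·m
Load 3 — point force P=12 kN at a=4/3 m (b=L-a=8/3):
  R_A = P = 12 kN
  M_A = Pa = 12·(4/3) = 16 kN·m
Load 4 — point force P=-14 kN at a=12/5 m (b=L-a=8/5):
  R_A = P = (-14) = -14 kN
  M_A = Pa = (-14)·(12/5) = -168/5 kN·m
Superposition: R_A = 31 kN, M_A = 217/5 kN·m

R_A = 31 kN, M_A = 217/5 kN·m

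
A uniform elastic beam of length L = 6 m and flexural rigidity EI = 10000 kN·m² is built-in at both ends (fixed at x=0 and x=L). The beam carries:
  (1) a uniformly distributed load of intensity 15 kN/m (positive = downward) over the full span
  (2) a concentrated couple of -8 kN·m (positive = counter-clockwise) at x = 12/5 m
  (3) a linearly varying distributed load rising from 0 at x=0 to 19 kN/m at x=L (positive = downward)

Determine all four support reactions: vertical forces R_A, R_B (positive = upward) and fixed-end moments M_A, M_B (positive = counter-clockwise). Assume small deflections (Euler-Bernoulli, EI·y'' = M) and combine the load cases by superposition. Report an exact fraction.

R_A = 3009/50 kN, M_A = 1671/25 kN·m, R_B = 4341/50 kN, M_B = -2044/25 kN·m

Load 1 — uniform load w=15 kN/m over full span:
  R_A = wL/2 = 15·6/2 = 45 kN
  M_A = wL²/12 = 15·6²/12 = 45 kN·m
  R_B = wL/2 = 15·6/2 = 45 kN
  M_B = -wL²/12 = -15·6²/12 = -45 kN·m
Load 2 — applied couple M₀=-8 kN·m at a=12/5 m (b=L-a=18/5):
  R_A = 6M₀ab/L³ = 6·(-8)·(12/5)·(18/5)/6³ = -48/25 kN
  M_A = M₀b(2a-b)/L² = (-8)·(18/5)·(2·(12/5)-(18/5))/6² = -24/25 kN·m
  R_B = -6M₀ab/L³ = -6·(-8)·(12/5)·(18/5)/6³ = 48/25 kN
  M_B = M₀a(2b-a)/L² = (-8)·(12/5)·(2·(18/5)-(12/5))/6² = -64/25 kN·m
Load 3 — triangular load w₀=19 kN/m (0→w₀ over full span):
  R_A = 3w₀L/20 = 3·19·6/20 = 171/10 kN
  M_A = w₀L²/30 = 19·6²/30 = 114/5 kN·m
  R_B = 7w₀L/20 = 7·19·6/20 = 399/10 kN
  M_B = -w₀L²/20 = -19·6²/20 = -171/5 kN·m
Superposition: R_A = 3009/50 kN, M_A = 1671/25 kN·m, R_B = 4341/50 kN, M_B = -2044/25 kN·m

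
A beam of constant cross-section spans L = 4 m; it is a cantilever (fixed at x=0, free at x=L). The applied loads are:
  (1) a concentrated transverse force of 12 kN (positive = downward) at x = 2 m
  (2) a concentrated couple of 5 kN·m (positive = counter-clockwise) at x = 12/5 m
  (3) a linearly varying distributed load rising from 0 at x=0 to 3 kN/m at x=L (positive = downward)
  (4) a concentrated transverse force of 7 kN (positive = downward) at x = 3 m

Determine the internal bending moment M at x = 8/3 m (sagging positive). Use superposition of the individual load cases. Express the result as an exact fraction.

Load 1 — point force P=12 kN at a=2 m (b=L-a=2):
  M_1 = 0  [x>a] = 0 kN·m
Load 2 — applied couple M₀=5 kN·m at a=12/5 m (b=L-a=8/5):
  M_2 = 0  [x>a] = 0 kN·m
Load 3 — triangular load w₀=3 kN/m (0→w₀ over full span):
  M_3 = w₀Lx/2 - w₀L²/3 - w₀x³/(6L) = 3·4·(8/3)/2 - 3·4²/3 - 3·(8/3)³/(6·4) = -64/27 kN·m
Load 4 — point force P=7 kN at a=3 m (b=L-a=1):
  M_4 = -P(a-x)  [x≤a] = -7·(3-(8/3)) = -7/3 kN·m
Superposition: M = Σ M_i = -127/27 kN·m ≈ -4.703704 kN·m

M(8/3) = -127/27 kN·m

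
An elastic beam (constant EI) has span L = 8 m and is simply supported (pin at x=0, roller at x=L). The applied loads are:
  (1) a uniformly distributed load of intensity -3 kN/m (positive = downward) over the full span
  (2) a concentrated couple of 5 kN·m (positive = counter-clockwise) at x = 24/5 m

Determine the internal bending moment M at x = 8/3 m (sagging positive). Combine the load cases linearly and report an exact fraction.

M(8/3) = -59/3 kN·m

Load 1 — uniform load w=-3 kN/m over full span:
  M_1 = wx(L-x)/2 = (-3)·(8/3)·(8-(8/3))/2 = -64/3 kN·m
Load 2 — applied couple M₀=5 kN·m at a=24/5 m (b=L-a=16/5):
  M_2 = M₀x/L  [x≤a] = 5·(8/3)/8 = 5/3 kN·m
Superposition: M = Σ M_i = -59/3 kN·m ≈ -19.666667 kN·m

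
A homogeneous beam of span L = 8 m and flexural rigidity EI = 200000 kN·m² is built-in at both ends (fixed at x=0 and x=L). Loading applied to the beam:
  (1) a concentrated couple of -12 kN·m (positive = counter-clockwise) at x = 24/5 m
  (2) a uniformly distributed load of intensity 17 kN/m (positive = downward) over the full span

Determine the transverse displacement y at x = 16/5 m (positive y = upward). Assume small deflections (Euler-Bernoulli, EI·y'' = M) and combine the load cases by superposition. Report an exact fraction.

y(16/5) = -7776/9765625 m

Load 1 — applied couple M₀=-12 kN·m at a=24/5 m (b=L-a=16/5):
  y_1 = (R_Ax³/6 - M_Ax²/2)/EI  [x≤a] with R_A=-54/25, M_A=-96/25 = ((-54/25)·(16/5)³/6 - (-96/25)·(16/5)²/2)/200000 = 384/9765625 m
Load 2 — uniform load w=17 kN/m over full span:
  y_2 = -wx²(L-x)²/(24EI) = -17·(16/5)²·(8-(16/5))²/(24·200000) = -1632/1953125 m
Superposition: y = Σ y_i = -7776/9765625 m ≈ -0.000796 m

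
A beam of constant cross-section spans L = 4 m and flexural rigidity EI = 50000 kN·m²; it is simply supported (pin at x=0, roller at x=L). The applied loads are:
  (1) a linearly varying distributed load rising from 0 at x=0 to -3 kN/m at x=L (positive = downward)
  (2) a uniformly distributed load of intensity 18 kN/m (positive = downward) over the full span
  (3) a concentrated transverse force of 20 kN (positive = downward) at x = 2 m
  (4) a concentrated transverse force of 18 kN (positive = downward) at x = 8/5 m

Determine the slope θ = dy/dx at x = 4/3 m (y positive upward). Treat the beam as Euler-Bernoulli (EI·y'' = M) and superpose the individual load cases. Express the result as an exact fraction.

Load 1 — triangular load w₀=-3 kN/m (0→w₀ over full span):
  θ_1 = -w₀(7L⁴-30L²x²+15x⁴)/(360LEI) = -(-3)·(7·4⁴-30·4²·(4/3)²+15·(4/3)⁴)/(360·4·50000) = 52/1265625 rad
Load 2 — uniform load w=18 kN/m over full span:
  θ_2 = -w(L³-6Lx²+4x³)/(24EI) = -18·(4³-6·4·(4/3)²+4·(4/3)³)/(24·50000) = -13/28125 rad
Load 3 — point force P=20 kN at a=2 m (b=L-a=2):
  θ_3 = -Pb(L²-b²-3x²)/(6LEI)  [x≤a] = -20·2·(4²-2²-3·(4/3)²)/(6·4·50000) = -1/4500 rad
Load 4 — point force P=18 kN at a=8/5 m (b=L-a=12/5):
  θ_4 = -Pb(L²-b²-3x²)/(6LEI)  [x≤a] = -18·(12/5)·(4²-(12/5)²-3·(4/3)²)/(6·4·50000) = -69/390625 rad
Superposition: θ = Σ θ_i = -103781/126562500 rad ≈ -0.000820 rad

θ(4/3) = -103781/126562500 rad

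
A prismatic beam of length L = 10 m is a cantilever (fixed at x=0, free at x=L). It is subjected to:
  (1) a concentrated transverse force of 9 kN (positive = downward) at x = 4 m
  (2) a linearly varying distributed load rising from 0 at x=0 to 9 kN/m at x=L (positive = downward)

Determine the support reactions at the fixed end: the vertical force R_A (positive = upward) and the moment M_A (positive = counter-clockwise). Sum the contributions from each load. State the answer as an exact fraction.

Load 1 — point force P=9 kN at a=4 m (b=L-a=6):
  R_A = P = 9 kN
  M_A = Pa = 9·4 = 36 kN·m
Load 2 — triangular load w₀=9 kN/m (0→w₀ over full span):
  R_A = w₀L/2 = 9·10/2 = 45 kN
  M_A = w₀L²/3 = 9·10²/3 = 300 kN·m
Superposition: R_A = 54 kN, M_A = 336 kN·m

R_A = 54 kN, M_A = 336 kN·m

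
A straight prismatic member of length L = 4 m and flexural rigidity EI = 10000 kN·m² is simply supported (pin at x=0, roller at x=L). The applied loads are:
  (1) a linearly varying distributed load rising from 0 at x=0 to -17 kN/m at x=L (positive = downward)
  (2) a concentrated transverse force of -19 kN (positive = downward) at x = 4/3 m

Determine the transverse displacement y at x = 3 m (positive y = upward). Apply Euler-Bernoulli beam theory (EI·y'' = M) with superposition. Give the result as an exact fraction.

Load 1 — triangular load w₀=-17 kN/m (0→w₀ over full span):
  y_1 = -w₀x(7L⁴-10L²x²+3x⁴)/(360LEI) = -(-17)·3·(7·4⁴-10·4²·3²+3·3⁴)/(360·4·10000) = 2023/960000 m
Load 2 — point force P=-19 kN at a=4/3 m (b=L-a=8/3):
  y_2 = -Pa(L-x)(2Lx-a²-x²)/(6LEI)  [x>a] = -(-19)·(4/3)·(4-3)·(2·4·3-(4/3)²-3²)/(6·4·10000) = 2261/1620000 m
Superposition: y = Σ y_i = 90797/25920000 m ≈ 0.003503 m

y(3) = 90797/25920000 m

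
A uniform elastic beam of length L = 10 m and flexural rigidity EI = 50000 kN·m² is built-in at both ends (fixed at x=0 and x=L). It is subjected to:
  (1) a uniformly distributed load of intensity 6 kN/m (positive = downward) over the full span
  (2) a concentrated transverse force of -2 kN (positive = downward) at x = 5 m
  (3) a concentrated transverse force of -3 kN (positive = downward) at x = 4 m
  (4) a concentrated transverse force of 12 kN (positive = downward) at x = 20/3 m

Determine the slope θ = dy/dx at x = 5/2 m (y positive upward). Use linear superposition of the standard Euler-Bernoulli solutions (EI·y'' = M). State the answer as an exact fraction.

θ(5/2) = -2061/2000000 rad

Load 1 — uniform load w=6 kN/m over full span:
  θ_1 = -wx(L-x)(L-2x)/(12EI) = -6·(5/2)·(10-(5/2))·(10-2·(5/2))/(12·50000) = -3/3200 rad
Load 2 — point force P=-2 kN at a=5 m (b=L-a=5):
  θ_2 = -Pb²x(2aL-(3a+b)x)/(2L³EI)  [x≤a] = -(-2)·5²·(5/2)·(2·5·10-(3·5+5)·(5/2))/(2·10³·50000) = 1/16000 rad
Load 3 — point force P=-3 kN at a=4 m (b=L-a=6):
  θ_3 = -Pb²x(2aL-(3a+b)x)/(2L³EI)  [x≤a] = -(-3)·6²·(5/2)·(2·4·10-(3·4+6)·(5/2))/(2·10³·50000) = 189/2000000 rad
Load 4 — point force P=12 kN at a=20/3 m (b=L-a=10/3):
  θ_4 = -Pb²x(2aL-(3a+b)x)/(2L³EI)  [x≤a] = -12·(10/3)²·(5/2)·(2·(20/3)·10-(3·(20/3)+(10/3))·(5/2))/(2·10³·50000) = -1/4000 rad
Superposition: θ = Σ θ_i = -2061/2000000 rad ≈ -0.001030 rad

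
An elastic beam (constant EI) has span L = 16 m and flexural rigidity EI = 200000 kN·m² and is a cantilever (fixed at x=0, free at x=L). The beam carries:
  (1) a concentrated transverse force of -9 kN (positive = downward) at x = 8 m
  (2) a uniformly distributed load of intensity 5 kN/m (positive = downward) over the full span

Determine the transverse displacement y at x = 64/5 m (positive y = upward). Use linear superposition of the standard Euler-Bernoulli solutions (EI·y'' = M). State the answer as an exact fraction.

Load 1 — point force P=-9 kN at a=8 m (b=L-a=8):
  y_1 = -Pa²(3x-a)/(6EI)  [x>a] = -(-9)·8²·(3·(64/5)-8)/(6·200000) = 228/15625 m
Load 2 — uniform load w=5 kN/m over full span:
  y_2 = -wx²(x²-4Lx+6L²)/(24EI) = -5·(64/5)²·((64/5)²-4·16·(64/5)+6·16²)/(24·200000) = -176128/1171875 m
Superposition: y = Σ y_i = -159028/1171875 m ≈ -0.135704 m

y(64/5) = -159028/1171875 m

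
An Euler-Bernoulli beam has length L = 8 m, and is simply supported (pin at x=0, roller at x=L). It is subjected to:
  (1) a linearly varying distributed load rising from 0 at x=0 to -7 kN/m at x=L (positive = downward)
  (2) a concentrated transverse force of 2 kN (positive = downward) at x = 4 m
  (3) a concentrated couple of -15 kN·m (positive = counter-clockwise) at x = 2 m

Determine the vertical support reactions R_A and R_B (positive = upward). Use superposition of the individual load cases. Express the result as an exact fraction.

Load 1 — triangular load w₀=-7 kN/m (0→w₀ over full span):
  R_A = w₀L/6 = (-7)·8/6 = -28/3 kN
  R_B = w₀L/3 = (-7)·8/3 = -56/3 kN
Load 2 — point force P=2 kN at a=4 m (b=L-a=4):
  R_A = Pb/L = 2·4/8 = 1 kN
  R_B = Pa/L = 2·4/8 = 1 kN
Load 3 — applied couple M₀=-15 kN·m at a=2 m (b=L-a=6):
  R_A = M₀/L = (-15)/8 = -15/8 kN
  R_B = -M₀/L = -(-15)/8 = 15/8 kN
Superposition: R_A = -245/24 kN, R_B = -379/24 kN

R_A = -245/24 kN, R_B = -379/24 kN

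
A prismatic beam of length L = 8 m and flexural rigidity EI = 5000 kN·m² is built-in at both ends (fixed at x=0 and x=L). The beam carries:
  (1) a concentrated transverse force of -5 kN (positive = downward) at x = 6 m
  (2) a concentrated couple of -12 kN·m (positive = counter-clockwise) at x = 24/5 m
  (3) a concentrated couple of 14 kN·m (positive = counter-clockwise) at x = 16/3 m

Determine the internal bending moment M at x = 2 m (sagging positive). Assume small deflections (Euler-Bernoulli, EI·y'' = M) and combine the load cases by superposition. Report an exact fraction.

M(2) = -67/400 kN·m

Load 1 — point force P=-5 kN at a=6 m (b=L-a=2):
  M_1 = Pb²(3a+b)x/L³ - Pab²/L²  [x≤a] = (-5)·2²·(3·6+2)·2/8³ - (-5)·6·2²/8² = 5/16 kN·m
Load 2 — applied couple M₀=-12 kN·m at a=24/5 m (b=L-a=16/5):
  M_2 = R_Ax - M_A  [x≤a] with R_A=-54/25, M_A=-96/25 = (-54/25)·2 - (-96/25) = -12/25 kN·m
Load 3 — applied couple M₀=14 kN·m at a=16/3 m (b=L-a=8/3):
  M_3 = R_Ax - M_A  [x≤a] with R_A=7/3, M_A=14/3 = (7/3)·2 - (14/3) = 0 kN·m
Superposition: M = Σ M_i = -67/400 kN·m ≈ -0.167500 kN·m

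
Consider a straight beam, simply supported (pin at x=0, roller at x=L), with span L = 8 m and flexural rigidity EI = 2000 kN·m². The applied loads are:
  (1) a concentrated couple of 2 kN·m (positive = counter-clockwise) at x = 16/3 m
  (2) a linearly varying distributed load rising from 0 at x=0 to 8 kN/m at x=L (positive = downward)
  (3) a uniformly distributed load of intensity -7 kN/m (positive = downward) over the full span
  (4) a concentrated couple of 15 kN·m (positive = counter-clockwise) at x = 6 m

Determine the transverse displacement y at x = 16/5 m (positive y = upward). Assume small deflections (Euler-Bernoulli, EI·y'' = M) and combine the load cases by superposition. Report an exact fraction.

Load 1 — applied couple M₀=2 kN·m at a=16/3 m (b=L-a=8/3):
  y_1 = (M₀x³/(6L)+C₁x)/EI  [x≤a] with C₁=M₀(3b²-L²)/(6L)=-16/9 = (2·(16/5)³/(6·8)+(-16/9)·(16/5))/2000 = -304/140625 m
Load 2 — triangular load w₀=8 kN/m (0→w₀ over full span):
  y_2 = -w₀x(7L⁴-10L²x²+3x⁴)/(360LEI) = -8·(16/5)·(7·8⁴-10·8²·(16/5)²+3·(16/5)⁴)/(360·8·2000) = -584192/5859375 m
Load 3 — uniform load w=-7 kN/m over full span:
  y_3 = -wx(L³-2Lx²+x³)/(24EI) = -(-7)·(16/5)·(8³-2·8·(16/5)²+(16/5)³)/(24·2000) = 13888/78125 m
Load 4 — applied couple M₀=15 kN·m at a=6 m (b=L-a=2):
  y_4 = (M₀x³/(6L)+C₁x)/EI  [x≤a] with C₁=M₀(3b²-L²)/(6L)=-65/4 = (15·(16/5)³/(6·8)+(-65/4)·(16/5))/2000 = -261/12500 m
Superposition: y = Σ y_i = 3868771/70312500 m ≈ 0.055023 m

y(16/5) = 3868771/70312500 m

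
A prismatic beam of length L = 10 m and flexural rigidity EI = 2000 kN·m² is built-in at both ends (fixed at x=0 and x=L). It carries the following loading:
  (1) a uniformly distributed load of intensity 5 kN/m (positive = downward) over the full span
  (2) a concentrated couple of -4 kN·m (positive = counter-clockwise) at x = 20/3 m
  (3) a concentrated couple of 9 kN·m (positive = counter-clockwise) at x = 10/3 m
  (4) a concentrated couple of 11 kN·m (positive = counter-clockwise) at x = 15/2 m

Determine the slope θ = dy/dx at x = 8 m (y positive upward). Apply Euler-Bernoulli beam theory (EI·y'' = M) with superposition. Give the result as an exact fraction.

θ(8) = 629/30000 rad

Load 1 — uniform load w=5 kN/m over full span:
  θ_1 = -wx(L-x)(L-2x)/(12EI) = -5·8·(10-8)·(10-2·8)/(12·2000) = 1/50 rad
Load 2 — applied couple M₀=-4 kN·m at a=20/3 m (b=L-a=10/3):
  θ_2 = (R_Ax²/2 - M_Ax - M₀(x-a))/EI  [x>a] with R_A=-8/15, M_A=-4/3 = ((-8/15)·8²/2 - (-4/3)·8 - (-4)·(8-(20/3)))/2000 = -1/1875 rad
Load 3 — applied couple M₀=9 kN·m at a=10/3 m (b=L-a=20/3):
  θ_3 = (R_Ax²/2 - M_Ax - M₀(x-a))/EI  [x>a] with R_A=6/5, M_A=0 = ((6/5)·8²/2 - 0·8 - 9·(8-(10/3)))/2000 = -9/5000 rad
Load 4 — applied couple M₀=11 kN·m at a=15/2 m (b=L-a=5/2):
  θ_4 = (R_Ax²/2 - M_Ax - M₀(x-a))/EI  [x>a] with R_A=99/80, M_A=55/16 = ((99/80)·8²/2 - (55/16)·8 - 11·(8-(15/2)))/2000 = 33/10000 rad
Superposition: θ = Σ θ_i = 629/30000 rad ≈ 0.020967 rad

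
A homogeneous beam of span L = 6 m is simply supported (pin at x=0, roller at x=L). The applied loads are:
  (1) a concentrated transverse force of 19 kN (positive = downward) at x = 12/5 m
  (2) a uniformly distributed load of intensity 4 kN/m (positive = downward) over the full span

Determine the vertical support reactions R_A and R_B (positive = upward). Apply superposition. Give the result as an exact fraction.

Load 1 — point force P=19 kN at a=12/5 m (b=L-a=18/5):
  R_A = Pb/L = 19·(18/5)/6 = 57/5 kN
  R_B = Pa/L = 19·(12/5)/6 = 38/5 kN
Load 2 — uniform load w=4 kN/m over full span:
  R_A = wL/2 = 4·6/2 = 12 kN
  R_B = wL/2 = 4·6/2 = 12 kN
Superposition: R_A = 117/5 kN, R_B = 98/5 kN

R_A = 117/5 kN, R_B = 98/5 kN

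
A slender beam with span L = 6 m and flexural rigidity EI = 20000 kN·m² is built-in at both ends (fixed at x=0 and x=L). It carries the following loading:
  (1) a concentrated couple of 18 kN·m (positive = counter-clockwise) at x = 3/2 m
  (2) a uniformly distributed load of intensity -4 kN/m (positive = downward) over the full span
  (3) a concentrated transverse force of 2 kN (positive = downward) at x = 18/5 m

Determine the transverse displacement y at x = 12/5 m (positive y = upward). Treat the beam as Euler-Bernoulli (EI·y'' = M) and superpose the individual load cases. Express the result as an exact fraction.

y(12/5) = 1309491/1250000000 m

Load 1 — applied couple M₀=18 kN·m at a=3/2 m (b=L-a=9/2):
  y_1 = (R_Ax³/6 - M_Ax²/2 - M₀(x-a)²/2)/EI  [x>a] with R_A=27/8, M_A=-27/8 = ((27/8)·(12/5)³/6 - (-27/8)·(12/5)²/2 - 18·((12/5)-(3/2))²/2)/20000 = 5103/10000000 m
Load 2 — uniform load w=-4 kN/m over full span:
  y_2 = -wx²(L-x)²/(24EI) = -(-4)·(12/5)²·(6-(12/5))²/(24·20000) = 243/390625 m
Load 3 — point force P=2 kN at a=18/5 m (b=L-a=12/5):
  y_3 = -Pb²x²(3aL-(3a+b)x)/(6L³EI)  [x≤a] = -2·(12/5)²·(12/5)²·(3·(18/5)·6-(3·(18/5)+(12/5))·(12/5))/(6·6³·20000) = -828/9765625 m
Superposition: y = Σ y_i = 1309491/1250000000 m ≈ 0.001048 m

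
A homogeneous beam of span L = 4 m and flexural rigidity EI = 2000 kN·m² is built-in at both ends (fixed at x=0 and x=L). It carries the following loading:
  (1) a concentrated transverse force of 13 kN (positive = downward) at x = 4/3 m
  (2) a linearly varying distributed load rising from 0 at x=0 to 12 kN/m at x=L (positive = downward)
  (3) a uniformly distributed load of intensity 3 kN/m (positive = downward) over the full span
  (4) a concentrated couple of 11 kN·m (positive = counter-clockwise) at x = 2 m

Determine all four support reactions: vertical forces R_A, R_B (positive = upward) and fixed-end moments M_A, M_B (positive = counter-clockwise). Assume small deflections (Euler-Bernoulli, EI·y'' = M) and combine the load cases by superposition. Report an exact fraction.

Load 1 — point force P=13 kN at a=4/3 m (b=L-a=8/3):
  R_A = Pb²(3a+b)/L³ = 13·(8/3)²·(3·(4/3)+(8/3))/4³ = 260/27 kN
  M_A = Pab²/L² = 13·(4/3)·(8/3)²/4² = 208/27 kN·m
  R_B = Pa²(a+3b)/L³ = 13·(4/3)²·((4/3)+3·(8/3))/4³ = 91/27 kN
  M_B = -Pa²b/L² = -13·(4/3)²·(8/3)/4² = -104/27 kN·m
Load 2 — triangular load w₀=12 kN/m (0→w₀ over full span):
  R_A = 3w₀L/20 = 3·12·4/20 = 36/5 kN
  M_A = w₀L²/30 = 12·4²/30 = 32/5 kN·m
  R_B = 7w₀L/20 = 7·12·4/20 = 84/5 kN
  M_B = -w₀L²/20 = -12·4²/20 = -48/5 kN·m
Load 3 — uniform load w=3 kN/m over full span:
  R_A = wL/2 = 3·4/2 = 6 kN
  M_A = wL²/12 = 3·4²/12 = 4 kN·m
  R_B = wL/2 = 3·4/2 = 6 kN
  M_B = -wL²/12 = -3·4²/12 = -4 kN·m
Load 4 — applied couple M₀=11 kN·m at a=2 m (b=L-a=2):
  R_A = 6M₀ab/L³ = 6·11·2·2/4³ = 33/8 kN
  M_A = M₀b(2a-b)/L² = 11·2·(2·2-2)/4² = 11/4 kN·m
  R_B = -6M₀ab/L³ = -6·11·2·2/4³ = -33/8 kN
  M_B = M₀a(2b-a)/L² = 11·2·(2·2-2)/4² = 11/4 kN·m
Superposition: R_A = 29111/1080 kN, M_A = 11261/540 kN·m, R_B = 23809/1080 kN, M_B = -7939/540 kN·m

R_A = 29111/1080 kN, M_A = 11261/540 kN·m, R_B = 23809/1080 kN, M_B = -7939/540 kN·m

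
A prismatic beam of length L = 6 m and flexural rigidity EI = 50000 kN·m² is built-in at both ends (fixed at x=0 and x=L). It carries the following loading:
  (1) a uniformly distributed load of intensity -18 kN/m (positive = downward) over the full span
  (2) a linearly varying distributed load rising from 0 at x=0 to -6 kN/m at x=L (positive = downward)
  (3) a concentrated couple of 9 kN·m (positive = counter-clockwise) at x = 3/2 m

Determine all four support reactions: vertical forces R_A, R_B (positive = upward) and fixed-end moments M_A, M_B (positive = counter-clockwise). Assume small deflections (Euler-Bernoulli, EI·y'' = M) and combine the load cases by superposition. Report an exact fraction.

Load 1 — uniform load w=-18 kN/m over full span:
  R_A = wL/2 = (-18)·6/2 = -54 kN
  M_A = wL²/12 = (-18)·6²/12 = -54 kN·m
  R_B = wL/2 = (-18)·6/2 = -54 kN
  M_B = -wL²/12 = -(-18)·6²/12 = 54 kN·m
Load 2 — triangular load w₀=-6 kN/m (0→w₀ over full span):
  R_A = 3w₀L/20 = 3·(-6)·6/20 = -27/5 kN
  M_A = w₀L²/30 = (-6)·6²/30 = -36/5 kN·m
  R_B = 7w₀L/20 = 7·(-6)·6/20 = -63/5 kN
  M_B = -w₀L²/20 = -(-6)·6²/20 = 54/5 kN·m
Load 3 — applied couple M₀=9 kN·m at a=3/2 m (b=L-a=9/2):
  R_A = 6M₀ab/L³ = 6·9·(3/2)·(9/2)/6³ = 27/16 kN
  M_A = M₀b(2a-b)/L² = 9·(9/2)·(2·(3/2)-(9/2))/6² = -27/16 kN·m
  R_B = -6M₀ab/L³ = -6·9·(3/2)·(9/2)/6³ = -27/16 kN
  M_B = M₀a(2b-a)/L² = 9·(3/2)·(2·(9/2)-(3/2))/6² = 45/16 kN·m
Superposition: R_A = -4617/80 kN, M_A = -5031/80 kN·m, R_B = -5463/80 kN, M_B = 5409/80 kN·m

R_A = -4617/80 kN, M_A = -5031/80 kN·m, R_B = -5463/80 kN, M_B = 5409/80 kN·m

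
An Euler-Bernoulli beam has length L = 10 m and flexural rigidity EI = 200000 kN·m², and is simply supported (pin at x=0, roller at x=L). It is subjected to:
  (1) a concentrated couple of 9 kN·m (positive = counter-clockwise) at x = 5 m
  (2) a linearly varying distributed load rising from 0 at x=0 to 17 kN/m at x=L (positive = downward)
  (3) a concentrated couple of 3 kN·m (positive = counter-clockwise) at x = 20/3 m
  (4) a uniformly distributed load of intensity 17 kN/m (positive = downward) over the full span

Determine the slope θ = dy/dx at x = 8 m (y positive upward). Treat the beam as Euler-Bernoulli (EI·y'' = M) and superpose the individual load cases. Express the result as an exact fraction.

Load 1 — applied couple M₀=9 kN·m at a=5 m (b=L-a=5):
  θ_1 = (M₀x²/(2L)-M₀(x-a)+C₁)/EI  [x>a] with C₁=M₀(3b²-L²)/(6L)=-15/4 = (9·8²/(2·10)-9·(8-5)+(-15/4))/200000 = -39/4000000 rad
Load 2 — triangular load w₀=17 kN/m (0→w₀ over full span):
  θ_2 = -w₀(7L⁴-30L²x²+15x⁴)/(360LEI) = -17·(7·10⁴-30·10²·8²+15·8⁴)/(360·10·200000) = 12869/9000000 rad
Load 3 — applied couple M₀=3 kN·m at a=20/3 m (b=L-a=10/3):
  θ_3 = (M₀x²/(2L)-M₀(x-a)+C₁)/EI  [x>a] with C₁=M₀(3b²-L²)/(6L)=-10/3 = (3·8²/(2·10)-3·(8-(20/3))+(-10/3))/200000 = 17/1500000 rad
Load 4 — uniform load w=17 kN/m over full span:
  θ_4 = -w(L³-6Lx²+4x³)/(24EI) = -17·(10³-6·10·8²+4·8³)/(24·200000) = 561/200000 rad
Superposition: θ = Σ θ_i = 152513/36000000 rad ≈ 0.004236 rad

θ(8) = 152513/36000000 rad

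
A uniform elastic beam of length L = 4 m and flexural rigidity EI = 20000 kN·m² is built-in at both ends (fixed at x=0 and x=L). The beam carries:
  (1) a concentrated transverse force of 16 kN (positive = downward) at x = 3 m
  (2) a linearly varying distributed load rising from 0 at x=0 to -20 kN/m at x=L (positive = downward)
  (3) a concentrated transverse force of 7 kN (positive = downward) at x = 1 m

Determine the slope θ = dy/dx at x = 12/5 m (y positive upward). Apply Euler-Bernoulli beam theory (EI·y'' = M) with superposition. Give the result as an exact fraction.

θ(12/5) = -337/5000000 rad

Load 1 — point force P=16 kN at a=3 m (b=L-a=1):
  θ_1 = -Pb²x(2aL-(3a+b)x)/(2L³EI)  [x≤a] = -16·1²·(12/5)·(2·3·4-(3·3+1)·(12/5))/(2·4³·20000) = 0 rad
Load 2 — triangular load w₀=-20 kN/m (0→w₀ over full span):
  θ_2 = -w₀(2x(L-x)(L-2x)(x+2L)+x²(L-x)²)/(120LEI) = -(-20)·(2·(12/5)·(4-(12/5))·(4-2·(12/5))·((12/5)+2·4)+(12/5)²·(4-(12/5))²)/(120·4·20000) = -8/78125 rad
Load 3 — point force P=7 kN at a=1 m (b=L-a=3):
  θ_3 = Pa²(L-x)(2bL-(3b+a)(L-x))/(2L³EI)  [x>a] = 7·1²·(4-(12/5))·(2·3·4-(3·3+1)·(4-(12/5)))/(2·4³·20000) = 7/200000 rad
Superposition: θ = Σ θ_i = -337/5000000 rad ≈ -0.000067 rad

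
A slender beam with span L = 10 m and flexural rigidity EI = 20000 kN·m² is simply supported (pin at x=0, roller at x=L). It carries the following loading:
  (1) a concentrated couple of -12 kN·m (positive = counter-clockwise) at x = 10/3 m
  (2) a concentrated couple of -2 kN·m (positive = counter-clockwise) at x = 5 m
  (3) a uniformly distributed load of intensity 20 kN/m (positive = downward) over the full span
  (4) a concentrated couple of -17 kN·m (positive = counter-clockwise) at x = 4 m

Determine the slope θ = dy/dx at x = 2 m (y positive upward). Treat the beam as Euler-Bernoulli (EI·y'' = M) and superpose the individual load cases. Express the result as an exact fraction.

θ(2) = -6743/200000 rad

Load 1 — applied couple M₀=-12 kN·m at a=10/3 m (b=L-a=20/3):
  θ_1 = (M₀x²/(2L)+C₁)/EI  [x≤a] with C₁=M₀(3b²-L²)/(6L)=-20/3 = ((-12)·2²/(2·10)+(-20/3))/20000 = -17/37500 rad
Load 2 — applied couple M₀=-2 kN·m at a=5 m (b=L-a=5):
  θ_2 = (M₀x²/(2L)+C₁)/EI  [x≤a] with C₁=M₀(3b²-L²)/(6L)=5/6 = ((-2)·2²/(2·10)+(5/6))/20000 = 13/600000 rad
Load 3 — uniform load w=20 kN/m over full span:
  θ_3 = -w(L³-6Lx²+4x³)/(24EI) = -20·(10³-6·10·2²+4·2³)/(24·20000) = -33/1000 rad
Load 4 — applied couple M₀=-17 kN·m at a=4 m (b=L-a=6):
  θ_4 = (M₀x²/(2L)+C₁)/EI  [x≤a] with C₁=M₀(3b²-L²)/(6L)=-34/15 = ((-17)·2²/(2·10)+(-34/15))/20000 = -17/60000 rad
Superposition: θ = Σ θ_i = -6743/200000 rad ≈ -0.033715 rad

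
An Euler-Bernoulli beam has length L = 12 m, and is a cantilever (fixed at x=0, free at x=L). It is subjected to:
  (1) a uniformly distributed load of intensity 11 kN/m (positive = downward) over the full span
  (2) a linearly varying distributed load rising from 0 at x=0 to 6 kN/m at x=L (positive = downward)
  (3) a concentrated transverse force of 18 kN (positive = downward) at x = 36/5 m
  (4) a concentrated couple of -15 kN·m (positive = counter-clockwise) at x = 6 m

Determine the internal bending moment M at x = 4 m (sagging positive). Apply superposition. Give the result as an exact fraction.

Load 1 — uniform load w=11 kN/m over full span:
  M_1 = -w(L-x)²/2 = -11·(12-4)²/2 = -352 kN·m
Load 2 — triangular load w₀=6 kN/m (0→w₀ over full span):
  M_2 = w₀Lx/2 - w₀L²/3 - w₀x³/(6L) = 6·12·4/2 - 6·12²/3 - 6·4³/(6·12) = -448/3 kN·m
Load 3 — point force P=18 kN at a=36/5 m (b=L-a=24/5):
  M_3 = -P(a-x)  [x≤a] = -18·((36/5)-4) = -288/5 kN·m
Load 4 — applied couple M₀=-15 kN·m at a=6 m (b=L-a=6):
  M_4 = M₀  [x≤a] = (-15) = -15 kN·m
Superposition: M = Σ M_i = -8609/15 kN·m ≈ -573.933333 kN·m

M(4) = -8609/15 kN·m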